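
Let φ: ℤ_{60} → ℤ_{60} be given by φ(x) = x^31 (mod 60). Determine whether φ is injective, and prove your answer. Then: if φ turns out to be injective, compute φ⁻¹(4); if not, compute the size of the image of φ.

45

φ(0) = 0^31 = 0.
φ(30): Repeated squaring mod 60: 30^1 ≡ 30, 30^2 ≡ 30² = 900 ≡ 0, 30^4 ≡ 0² = 0, 30^8 ≡ 0² = 0, 30^16 ≡ 0² = 0. Since 31 = 16 + 8 + 4 + 2 + 1, 30^31 ≡ 0·0·0·0·30: 0·0 = 0, then 0·0 = 0, then 0·0 = 0, then 0·30 = 0. So 30^31 ≡ 0 (mod 60).
So φ(0) = φ(30) = 0 while 0 ≠ 30, thus φ is not injective.
Since φ is not injective, we determine |image(φ)|. Computing x^31 mod 60 for each x (by repeated squaring, reducing mod 60 at every step), the values φ(0), φ(1), …, φ(59) are: 0, 1, 8, 27, 4, 5, 36, 43, 32, 9, 40, 11, 48, 37, 44, 15, 16, 53, 12, 19, 20, 21, 28, 47, 24, 25, 56, 3, 52, 29, 0, 31, 8, 57, 4, 35, 36, 13, 32, 39, 40, 41, 48, 7, 44, 45, 16, 23, 12, 49, 20, 51, 28, 17, 24, 55, 56, 33, 52, 59.
The distinct values are {0, 1, 3, 4, 5, 7, 8, 9, 11, 12, 13, 15, 16, 17, 19, 20, 21, 23, 24, 25, 27, 28, 29, 31, 32, 33, 35, 36, 37, 39, 40, 41, 43, 44, 45, 47, 48, 49, 51, 52, 53, 55, 56, 57, 59}; there are 45 of them.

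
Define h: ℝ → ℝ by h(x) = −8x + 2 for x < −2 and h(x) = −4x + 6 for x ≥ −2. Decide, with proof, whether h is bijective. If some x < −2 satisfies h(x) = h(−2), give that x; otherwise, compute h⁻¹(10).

-1

Both pieces are strictly decreasing (slopes −8 and −4), so each is injective on its own interval.
The left piece maps (−∞, −2) onto (18, ∞); the right piece maps [−2, ∞) onto (−∞, 14].
The images leave a gap (18 has no preimage), so h is not surjective, hence not bijective.
Because the two images are disjoint, no x < −2 has h(x) = h(−2), so we compute h⁻¹(10): 10 lies in (−∞, 14], so solve −4x + 6 = 10: x = (10 − 6)/(−4) = −1.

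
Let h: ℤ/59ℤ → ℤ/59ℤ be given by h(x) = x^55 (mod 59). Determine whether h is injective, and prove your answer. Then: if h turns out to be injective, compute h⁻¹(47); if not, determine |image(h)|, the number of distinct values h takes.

55

Since 59 is prime, the nonzero elements of ℤ/59ℤ form a cyclic group of order 58.
As gcd(55, 58) = 1, raising to the 55th power is a bijection on this group: if x_1^55 ≡ x_2^55 then (x_1x_2^{−1})^55 = 1, and the only element of order dividing gcd(55, 58) = 1 is 1, so x_1 = x_2.
With h(0) = 0 this makes h injective on all of ℤ/59ℤ, hence bijective (finite equal-size domain and codomain). In particular h is injective.
Since h is injective, we find the preimage of 47. The inverse of x ↦ x^55 on (ℤ/59ℤ)^× is x ↦ x^19, because 55·19 = 1045 = 18·58 + 1 ≡ 1 (mod 58) and x^{58} = 1 for x ≠ 0 (Fermat). So h⁻¹(47) = 47^19 mod 59.
Repeated squaring mod 59: 47^1 ≡ 47, 47^2 ≡ 47² = 2209 ≡ 26, 47^4 ≡ 26² = 676 ≡ 27, 47^8 ≡ 27² = 729 ≡ 21, 47^16 ≡ 21² = 441 ≡ 28. Since 19 = 16 + 2 + 1, 47^19 ≡ 28·26·47: 28·26 = 728 ≡ 20, then 20·47 = 940 ≡ 55. So 47^19 ≡ 55 (mod 59).
Hence h⁻¹(47) = 55.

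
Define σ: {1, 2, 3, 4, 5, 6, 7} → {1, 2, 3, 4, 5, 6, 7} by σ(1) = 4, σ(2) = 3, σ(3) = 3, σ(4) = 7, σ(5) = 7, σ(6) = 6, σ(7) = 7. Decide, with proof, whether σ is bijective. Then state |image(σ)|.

σ(2) = 3 = σ(3) with 2 ≠ 3, so σ is not injective, hence not bijective.
The image of σ is {3, 4, 6, 7}, which has 4 elements.

4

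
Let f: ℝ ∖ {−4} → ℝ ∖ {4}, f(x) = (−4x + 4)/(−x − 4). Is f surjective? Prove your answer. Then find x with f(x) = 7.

For any y ≠ 4, solving y(−x − 4) = −4x + 4 for x gives a well-defined x ≠ −4. So f is surjective.
Solving f(x) = 7: cross-multiplying gives −4x + 4 = 7(−x − 4), which rearranges to 3x = −32, so x = −32/3.

-32/3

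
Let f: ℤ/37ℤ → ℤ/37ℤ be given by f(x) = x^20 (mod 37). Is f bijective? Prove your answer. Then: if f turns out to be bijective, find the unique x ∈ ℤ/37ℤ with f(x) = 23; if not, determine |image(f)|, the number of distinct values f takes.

f(1) = 1^20 = 1.
f(6): Repeated squaring mod 37: 6^1 ≡ 6, 6^2 ≡ 6² = 36, 6^4 ≡ 36² = 1296 ≡ 1, 6^8 ≡ 1² = 1, 6^16 ≡ 1² = 1. Since 20 = 16 + 4, 6^20 ≡ 1·1: 1·1 = 1. So 6^20 ≡ 1 (mod 37).
So f(1) = f(6) = 1 while 1 ≠ 6, hence f is not injective, hence not bijective.
Since f is not bijective, we determine |image(f)|. Computing x^20 mod 37 for each x (by repeated squaring, reducing mod 37 at every step), the values f(0), f(1), …, f(36) are: 0, 1, 33, 9, 16, 12, 1, 12, 10, 7, 26, 10, 33, 16, 26, 34, 34, 7, 9, 9, 7, 34, 34, 26, 16, 33, 10, 26, 7, 10, 12, 1, 12, 16, 9, 33, 1.
The distinct values are {0, 1, 7, 9, 10, 12, 16, 26, 33, 34}; there are 10 of them.

10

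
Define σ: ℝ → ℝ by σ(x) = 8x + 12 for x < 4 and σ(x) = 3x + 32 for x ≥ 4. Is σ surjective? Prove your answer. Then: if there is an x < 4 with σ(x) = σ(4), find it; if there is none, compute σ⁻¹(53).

Both pieces are strictly increasing (slopes 8 and 3), so each is injective on its own interval.
The left piece maps (−∞, 4) onto (−∞, 44); the right piece maps [4, ∞) onto [44, ∞).
These images together cover ℝ, so σ is surjective.
Because the two images are disjoint, no x < 4 has σ(x) = σ(4), so we compute σ⁻¹(53): 53 lies in [44, ∞), so solve 3x + 32 = 53: x = (53 − 32)/3 = 7.

7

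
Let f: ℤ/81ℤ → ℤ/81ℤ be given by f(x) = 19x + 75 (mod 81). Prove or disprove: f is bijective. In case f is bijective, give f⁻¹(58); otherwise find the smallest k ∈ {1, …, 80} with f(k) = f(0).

If f(x_1) = f(x_2), then 19x_1 ≡ 19x_2 (mod 81). Because gcd(19, 81) = 1, we may cancel 19 to get x_1 ≡ x_2 (mod 81).
We now compute 19⁻¹ mod 81 explicitly. Euclid's algorithm: 81 = 4·19 + 5, 19 = 3·5 + 4, 5 = 1·4 + 1; back-substituting gives 1 = 64·19 − 15·81, so 19⁻¹ ≡ 64 (mod 81).
For any y ∈ ℤ/81ℤ, x = 64(y − 75) mod 81 satisfies f(x) = 19·64(y − 75) + 75 ≡ y (since 19·64 ≡ 1 mod 81). So every y has a preimage.
So f is bijective.
Since f is bijective, we find f⁻¹(58): we need 19x ≡ 58 − 75 ≡ 64 (mod 81). Using 19⁻¹ = 64: x ≡ 64·64 = 4096 = 50·81 + 46, so x = 46.
Check: f(46) = 19·46 + 75 = 949 = 11·81 + 58 ≡ 58 (mod 81).

46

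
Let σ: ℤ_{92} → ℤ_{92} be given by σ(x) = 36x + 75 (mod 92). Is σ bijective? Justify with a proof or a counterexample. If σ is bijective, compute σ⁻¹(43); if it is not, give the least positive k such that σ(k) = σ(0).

We have gcd(36, 92) = 4 > 1. Taking u = 0 and v = 23: σ(0) = 75 and σ(23) = 36·23 + 75 = 903 ≡ 75 (mod 92).
So σ(0) = σ(23) while 0 ≠ 23, so σ is not injective, hence not bijective.
Since σ is not bijective, we find the least positive k with σ(k) = σ(0): this means 36k ≡ 0 (mod 92), i.e. 92 ∣ 36k. Since gcd(36, 92) = 4, dividing through by 4 this holds exactly when 23 ∣ 9k, and as gcd(9, 23) = 1, exactly when 23 ∣ k.
The smallest positive such k is 23.

23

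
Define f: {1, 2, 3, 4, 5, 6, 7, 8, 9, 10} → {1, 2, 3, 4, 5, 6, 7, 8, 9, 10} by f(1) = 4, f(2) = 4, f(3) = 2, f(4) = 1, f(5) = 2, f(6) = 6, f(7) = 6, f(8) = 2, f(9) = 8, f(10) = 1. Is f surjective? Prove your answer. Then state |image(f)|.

5

No element maps to 3, so f is not surjective.
The image of f is {1, 2, 4, 6, 8}, which has 5 elements.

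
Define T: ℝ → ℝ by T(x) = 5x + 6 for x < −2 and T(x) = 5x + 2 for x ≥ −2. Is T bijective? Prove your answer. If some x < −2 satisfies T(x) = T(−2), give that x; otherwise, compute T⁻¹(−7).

-14/5

Both pieces are strictly increasing (slopes 5 and 5), so each is injective on its own interval.
The left piece maps (−∞, −2) onto (−∞, −4); the right piece maps [−2, ∞) onto [−8, ∞).
These images overlap. In particular T(−2) = −8 (right piece), and solving 5x + 6 = −8 on the left piece gives x = −14/5 < −2.
So T(−14/5) = T(−2) with −14/5 ≠ −2, and T is not injective, hence not bijective. This x = −14/5 is the requested value below −2.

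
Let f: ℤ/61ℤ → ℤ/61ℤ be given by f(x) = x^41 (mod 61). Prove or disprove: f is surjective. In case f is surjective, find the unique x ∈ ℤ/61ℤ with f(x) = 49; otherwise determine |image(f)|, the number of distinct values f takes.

46

Since 61 is prime, the nonzero elements of ℤ/61ℤ form a cyclic group of order 60.
As gcd(41, 60) = 1, raising to the 41st power is a bijection on this group: if x_1^41 ≡ x_2^41 then (x_1x_2^{−1})^41 = 1, and the only element of order dividing gcd(41, 60) = 1 is 1, so x_1 = x_2.
With f(0) = 0 this makes f injective on all of ℤ/61ℤ, hence bijective (finite equal-size domain and codomain). In particular f is surjective.
Since f is surjective, we find the preimage of 49. The inverse of x ↦ x^41 on (ℤ/61ℤ)^× is x ↦ x^41, because 41·41 = 1681 = 28·60 + 1 ≡ 1 (mod 60) and x^{60} = 1 for x ≠ 0 (Fermat). So f⁻¹(49) = 49^41 mod 61.
Repeated squaring mod 61: 49^1 ≡ 49, 49^2 ≡ 49² = 2401 ≡ 22, 49^4 ≡ 22² = 484 ≡ 57, 49^8 ≡ 57² = 3249 ≡ 16, 49^16 ≡ 16² = 256 ≡ 12, 49^32 ≡ 12² = 144 ≡ 22. Since 41 = 32 + 8 + 1, 49^41 ≡ 22·16·49: 22·16 = 352 ≡ 47, then 47·49 = 2303 ≡ 46. So 49^41 ≡ 46 (mod 61).
Hence f⁻¹(49) = 46.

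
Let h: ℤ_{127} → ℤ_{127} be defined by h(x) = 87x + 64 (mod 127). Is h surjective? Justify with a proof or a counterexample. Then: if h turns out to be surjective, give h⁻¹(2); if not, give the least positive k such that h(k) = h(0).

46

Since gcd(87, 127) = 1, 87 is invertible modulo 127. Euclid's algorithm: 127 = 1·87 + 40, 87 = 2·40 + 7, 40 = 5·7 + 5, 7 = 1·5 + 2, 5 = 2·2 + 1; back-substituting gives 1 = 73·87 − 50·127, so 87⁻¹ ≡ 73 (mod 127).
For any y ∈ ℤ_{127}, x = 73(y − 64) mod 127 satisfies h(x) = 87·73(y − 64) + 64 ≡ y (since 87·73 ≡ 1 mod 127). So every y has a preimage.
Therefore h is surjective.
Since h is surjective, we find h⁻¹(2): we need 87x ≡ 2 − 64 ≡ 65 (mod 127). Using 87⁻¹ = 73: x ≡ 73·65 = 4745 = 37·127 + 46, so x = 46.
Check: h(46) = 87·46 + 64 = 4066 = 32·127 + 2 ≡ 2 (mod 127).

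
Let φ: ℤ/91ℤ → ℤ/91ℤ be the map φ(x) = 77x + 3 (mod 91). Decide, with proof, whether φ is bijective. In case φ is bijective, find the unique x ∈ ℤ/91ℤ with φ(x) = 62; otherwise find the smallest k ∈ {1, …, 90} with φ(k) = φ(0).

Recall that injectivity means: for all x_1, x_2 in the domain, φ(x_1) = φ(x_2) implies x_1 = x_2.
We have gcd(77, 91) = 7 > 1. Taking x_1 = 0 and x_2 = 13: φ(0) = 3 and φ(13) = 77·13 + 3 = 1004 ≡ 3 (mod 91).
So φ(0) = φ(13) while 0 ≠ 13, so φ is not injective, hence not bijective.
Since φ is not bijective, we find the least positive k with φ(k) = φ(0): this means 77k ≡ 0 (mod 91), i.e. 91 ∣ 77k. Since gcd(77, 91) = 7, dividing through by 7 this holds exactly when 13 ∣ 11k, and as gcd(11, 13) = 1, exactly when 13 ∣ k.
The smallest positive such k is 13.

13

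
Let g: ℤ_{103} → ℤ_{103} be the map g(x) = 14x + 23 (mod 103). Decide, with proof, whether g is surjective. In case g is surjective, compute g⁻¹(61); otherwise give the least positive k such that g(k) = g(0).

Since gcd(14, 103) = 1, 14 is invertible modulo 103. Euclid's algorithm: 103 = 7·14 + 5, 14 = 2·5 + 4, 5 = 1·4 + 1; back-substituting gives 1 = 81·14 − 11·103, so 14⁻¹ ≡ 81 (mod 103).
Then y ↦ 81(y − 23) is a two-sided inverse to g, so every y ∈ ℤ_{103} has a preimage.
Therefore g is surjective.
Since g is surjective, we compute g⁻¹(61): solve 14x + 23 ≡ 61 (mod 103), i.e. 14x ≡ 38 (mod 103).
Multiplying by 14⁻¹ = 81 gives x ≡ 81·38 = 3078 = 29·103 + 91 ≡ 91 (mod 103).
Check: g(91) = 14·91 + 23 = 1297 = 12·103 + 61 ≡ 61 (mod 103).

91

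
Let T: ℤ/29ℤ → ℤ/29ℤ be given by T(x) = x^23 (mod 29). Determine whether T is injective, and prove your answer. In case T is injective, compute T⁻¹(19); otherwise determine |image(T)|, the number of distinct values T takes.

27

Since 29 is prime, the nonzero elements of ℤ/29ℤ form a cyclic group of order 28.
As gcd(23, 28) = 1, raising to the 23rd power is a bijection on this group: if a^23 ≡ b^23 then (ab^{−1})^23 = 1, and the only element of order dividing gcd(23, 28) = 1 is 1, so a = b.
With T(0) = 0 this makes T injective on all of ℤ/29ℤ, hence bijective (finite equal-size domain and codomain). In particular T is injective.
Since T is injective, we find the preimage of 19. The inverse of x ↦ x^23 on (ℤ/29ℤ)^× is x ↦ x^11, because 23·11 = 253 = 9·28 + 1 ≡ 1 (mod 28) and x^{28} = 1 for x ≠ 0 (Fermat). So T⁻¹(19) = 19^11 mod 29.
Repeated squaring mod 29: 19^1 ≡ 19, 19^2 ≡ 19² = 361 ≡ 13, 19^4 ≡ 13² = 169 ≡ 24, 19^8 ≡ 24² = 576 ≡ 25. Since 11 = 8 + 2 + 1, 19^11 ≡ 25·13·19: 25·13 = 325 ≡ 6, then 6·19 = 114 ≡ 27. So 19^11 ≡ 27 (mod 29).
Hence T⁻¹(19) = 27.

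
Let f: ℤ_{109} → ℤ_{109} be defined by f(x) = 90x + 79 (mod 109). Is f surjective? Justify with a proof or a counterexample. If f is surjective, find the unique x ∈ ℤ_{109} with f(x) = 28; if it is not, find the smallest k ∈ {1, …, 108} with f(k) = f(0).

Since gcd(90, 109) = 1, 90 is invertible modulo 109. Euclid's algorithm: 109 = 1·90 + 19, 90 = 4·19 + 14, 19 = 1·14 + 5, 14 = 2·5 + 4, 5 = 1·4 + 1; back-substituting gives 1 = 86·90 − 71·109, so 90⁻¹ ≡ 86 (mod 109).
Then y ↦ 86(y − 79) is a two-sided inverse to f, so every y ∈ ℤ_{109} has a preimage.
Therefore f is surjective.
Since f is surjective, we compute f⁻¹(28): solve 90x + 79 ≡ 28 (mod 109), i.e. 90x ≡ 58 (mod 109).
Multiplying by 90⁻¹ = 86 gives x ≡ 86·58 = 4988 = 45·109 + 83 ≡ 83 (mod 109).
Check: f(83) = 90·83 + 79 = 7549 = 69·109 + 28 ≡ 28 (mod 109).

83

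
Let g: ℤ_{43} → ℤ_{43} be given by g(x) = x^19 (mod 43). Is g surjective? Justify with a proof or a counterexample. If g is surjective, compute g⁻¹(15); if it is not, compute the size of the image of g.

Since 43 is prime, the nonzero elements of ℤ_{43} form a cyclic group of order 42.
As gcd(19, 42) = 1, raising to the 19th power is a bijection on this group: if x_1^19 ≡ x_2^19 then (x_1x_2^{−1})^19 = 1, and the only element of order dividing gcd(19, 42) = 1 is 1, so x_1 = x_2.
With g(0) = 0 this makes g injective on all of ℤ_{43}, hence bijective (finite equal-size domain and codomain). In particular g is surjective.
Since g is surjective, we find the preimage of 15. The inverse of x ↦ x^19 on (ℤ_{43})^× is x ↦ x^31, because 19·31 = 589 = 14·42 + 1 ≡ 1 (mod 42) and x^{42} = 1 for x ≠ 0 (Fermat). So g⁻¹(15) = 15^31 mod 43.
Repeated squaring mod 43: 15^1 ≡ 15, 15^2 ≡ 15² = 225 ≡ 10, 15^4 ≡ 10² = 100 ≡ 14, 15^8 ≡ 14² = 196 ≡ 24, 15^16 ≡ 24² = 576 ≡ 17. Since 31 = 16 + 8 + 4 + 2 + 1, 15^31 ≡ 17·24·14·10·15: 17·24 = 408 ≡ 21, then 21·14 = 294 ≡ 36, then 36·10 = 360 ≡ 16, then 16·15 = 240 ≡ 25. So 15^31 ≡ 25 (mod 43).
Hence g⁻¹(15) = 25.

25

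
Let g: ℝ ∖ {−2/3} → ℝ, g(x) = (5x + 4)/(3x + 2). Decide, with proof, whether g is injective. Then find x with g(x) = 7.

-5/8

Suppose g(u) = g(v). Cross-multiplying: (5u + 4)(3v + 2) = (5v + 4)(3u + 2).
Expanding both sides and cancelling the symmetric terms leaves −2·(u − v) = 0. Since −2 ≠ 0, u = v. Hence g is injective.
Solving g(x) = 7: cross-multiplying gives 5x + 4 = 7(3x + 2), which rearranges to −16x = 10, so x = −5/8.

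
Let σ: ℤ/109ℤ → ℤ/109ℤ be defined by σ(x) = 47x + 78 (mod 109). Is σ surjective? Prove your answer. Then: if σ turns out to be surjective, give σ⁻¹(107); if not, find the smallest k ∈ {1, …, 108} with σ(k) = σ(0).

Since gcd(47, 109) = 1, 47 is invertible modulo 109. Euclid's algorithm: 109 = 2·47 + 15, 47 = 3·15 + 2, 15 = 7·2 + 1; back-substituting gives 1 = 58·47 − 25·109, so 47⁻¹ ≡ 58 (mod 109).
Then y ↦ 58(y − 78) is a two-sided inverse to σ, so every y ∈ ℤ/109ℤ has a preimage.
Therefore σ is surjective.
Since σ is surjective, we compute σ⁻¹(107): solve 47x + 78 ≡ 107 (mod 109), i.e. 47x ≡ 29 (mod 109).
Multiplying by 47⁻¹ = 58 gives x ≡ 58·29 = 1682 = 15·109 + 47 ≡ 47 (mod 109).
Check: σ(47) = 47·47 + 78 = 2287 = 20·109 + 107 ≡ 107 (mod 109).

47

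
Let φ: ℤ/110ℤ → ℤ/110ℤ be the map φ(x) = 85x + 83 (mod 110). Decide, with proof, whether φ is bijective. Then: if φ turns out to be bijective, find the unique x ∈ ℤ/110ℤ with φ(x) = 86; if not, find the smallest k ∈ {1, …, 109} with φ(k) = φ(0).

22

We have gcd(85, 110) = 5 > 1. Taking a = 0 and b = 22: φ(0) = 83 and φ(22) = 85·22 + 83 = 1953 ≡ 83 (mod 110).
So φ(0) = φ(22) while 0 ≠ 22, thus φ is not injective, hence not bijective.
Since φ is not bijective, we find the least positive k with φ(k) = φ(0): this means 85k ≡ 0 (mod 110), i.e. 110 ∣ 85k. Since gcd(85, 110) = 5, dividing through by 5 this holds exactly when 22 ∣ 17k, and as gcd(17, 22) = 1, exactly when 22 ∣ k.
The smallest positive such k is 22.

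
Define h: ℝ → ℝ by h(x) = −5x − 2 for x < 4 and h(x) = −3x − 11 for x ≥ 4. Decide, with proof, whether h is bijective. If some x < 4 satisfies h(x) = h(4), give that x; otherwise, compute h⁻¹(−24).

Both pieces are strictly decreasing (slopes −5 and −3), so each is injective on its own interval.
The left piece maps (−∞, 4) onto (−22, ∞); the right piece maps [4, ∞) onto (−∞, −23].
The images leave a gap (−22 has no preimage), so h is not surjective, hence not bijective.
Because the two images are disjoint, no x < 4 has h(x) = h(4), so we compute h⁻¹(−24): −24 lies in (−∞, −23], so solve −3x − 11 = −24: x = (−24 + 11)/(−3) = 13/3.

13/3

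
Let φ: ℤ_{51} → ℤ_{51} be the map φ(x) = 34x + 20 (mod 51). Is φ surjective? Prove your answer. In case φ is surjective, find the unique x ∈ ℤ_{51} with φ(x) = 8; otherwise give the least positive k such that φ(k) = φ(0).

Since gcd(34, 51) = 17, we have 34x ≡ 0 (mod 17) for all x, so φ(x) ≡ 3 (mod 17).
But 0 ≢ 3 (mod 17), so 0 ∈ ℤ_{51} has no preimage. Thus φ is not surjective.
Since φ is not surjective, we find the least positive k with φ(k) = φ(0): this means 34k ≡ 0 (mod 51), i.e. 51 ∣ 34k. Since gcd(34, 51) = 17, dividing through by 17 this holds exactly when 3 ∣ 2k, and as gcd(2, 3) = 1, exactly when 3 ∣ k.
The smallest positive such k is 3.

3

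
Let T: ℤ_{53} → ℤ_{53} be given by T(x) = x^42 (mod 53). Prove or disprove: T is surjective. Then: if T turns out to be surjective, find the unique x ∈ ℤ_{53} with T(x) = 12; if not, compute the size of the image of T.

27

T(26): Repeated squaring mod 53: 26^1 ≡ 26, 26^2 ≡ 26² = 676 ≡ 40, 26^4 ≡ 40² = 1600 ≡ 10, 26^8 ≡ 10² = 100 ≡ 47, 26^16 ≡ 47² = 2209 ≡ 36, 26^32 ≡ 36² = 1296 ≡ 24. Since 42 = 32 + 8 + 2, 26^42 ≡ 24·47·40: 24·47 = 1128 ≡ 15, then 15·40 = 600 ≡ 17. So 26^42 ≡ 17 (mod 53).
T(27): Repeated squaring mod 53: 27^1 ≡ 27, 27^2 ≡ 27² = 729 ≡ 40, 27^4 ≡ 40² = 1600 ≡ 10, 27^8 ≡ 10² = 100 ≡ 47, 27^16 ≡ 47² = 2209 ≡ 36, 27^32 ≡ 36² = 1296 ≡ 24. Since 42 = 32 + 8 + 2, 27^42 ≡ 24·47·40: 24·47 = 1128 ≡ 15, then 15·40 = 600 ≡ 17. So 27^42 ≡ 17 (mod 53).
So T(26) = T(27) = 17 while 26 ≠ 27, thus T is not injective.
A non-injective map from the 53-element set ℤ_{53} to itself takes at most 52 distinct values, so it cannot be surjective. Thus T is not surjective.
Since T is not surjective, we determine |image(T)|. Computing x^42 mod 53 for each x (by repeated squaring, reducing mod 53 at every step), the values T(0), T(1), …, T(52) are: 0, 1, 25, 38, 42, 40, 49, 28, 43, 13, 46, 47, 6, 24, 11, 36, 15, 16, 7, 29, 37, 4, 9, 52, 44, 10, 17, 17, 10, 44, 52, 9, 4, 37, 29, 7, 16, 15, 36, 11, 24, 6, 47, 46, 13, 43, 28, 49, 40, 42, 38, 25, 1.
The distinct values are {0, 1, 4, 6, 7, 9, 10, 11, 13, 15, 16, 17, 24, 25, 28, 29, 36, 37, 38, 40, 42, 43, 44, 46, 47, 49, 52}; there are 27 of them.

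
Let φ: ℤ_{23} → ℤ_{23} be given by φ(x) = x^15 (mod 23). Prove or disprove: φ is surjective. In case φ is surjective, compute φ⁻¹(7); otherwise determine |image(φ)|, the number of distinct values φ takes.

21

Since 23 is prime, the nonzero elements of ℤ_{23} form a cyclic group of order 22.
As gcd(15, 22) = 1, raising to the 15th power is a bijection on this group: if s^15 ≡ t^15 then (st^{−1})^15 = 1, and the only element of order dividing gcd(15, 22) = 1 is 1, so s = t.
With φ(0) = 0 this makes φ injective on all of ℤ_{23}, hence bijective (finite equal-size domain and codomain). In particular φ is surjective.
Since φ is surjective, we find the preimage of 7. The inverse of x ↦ x^15 on (ℤ_{23})^× is x ↦ x^3, because 15·3 = 45 = 2·22 + 1 ≡ 1 (mod 22) and x^{22} = 1 for x ≠ 0 (Fermat). So φ⁻¹(7) = 7^3 mod 23.
Repeated squaring mod 23: 7^1 ≡ 7, 7^2 ≡ 7² = 49 ≡ 3. Since 3 = 2 + 1, 7^3 ≡ 3·7: 3·7 = 21. So 7^3 ≡ 21 (mod 23).
Hence φ⁻¹(7) = 21.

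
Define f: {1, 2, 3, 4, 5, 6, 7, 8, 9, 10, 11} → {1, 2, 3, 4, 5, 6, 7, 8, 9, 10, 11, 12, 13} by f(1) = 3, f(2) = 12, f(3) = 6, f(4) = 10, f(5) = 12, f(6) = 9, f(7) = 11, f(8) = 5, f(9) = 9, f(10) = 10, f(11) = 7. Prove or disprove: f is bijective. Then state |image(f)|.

8

f(2) = 12 = f(5) with 2 ≠ 5, so f is not injective, hence not bijective.
The image of f is {3, 5, 6, 7, 9, 10, 11, 12}, which has 8 elements.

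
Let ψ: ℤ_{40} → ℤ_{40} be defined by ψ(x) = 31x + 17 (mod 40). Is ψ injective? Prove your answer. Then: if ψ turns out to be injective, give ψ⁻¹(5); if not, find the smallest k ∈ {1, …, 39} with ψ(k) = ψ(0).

28

Suppose ψ(x_1) = ψ(x_2) in ℤ_{40}. Then 31x_1 + 17 ≡ 31x_2 + 17 (mod 40), therefore 31(x_1 − x_2) ≡ 0 (mod 40).
Since gcd(31, 40) = 1, 31 is invertible modulo 40, thus x_1 − x_2 ≡ 0 (mod 40), i.e. x_1 = x_2.
Therefore ψ is injective.
We now compute 31⁻¹ mod 40 explicitly. Euclid's algorithm: 40 = 1·31 + 9, 31 = 3·9 + 4, 9 = 2·4 + 1; back-substituting gives 1 = 31·31 − 24·40, so 31⁻¹ ≡ 31 (mod 40).
Since ψ is injective, we find ψ⁻¹(5): we need 31x ≡ 5 − 17 ≡ 28 (mod 40). Using 31⁻¹ = 31: x ≡ 31·28 = 868 = 21·40 + 28, so x = 28.
Check: ψ(28) = 31·28 + 17 = 885 = 22·40 + 5 ≡ 5 (mod 40).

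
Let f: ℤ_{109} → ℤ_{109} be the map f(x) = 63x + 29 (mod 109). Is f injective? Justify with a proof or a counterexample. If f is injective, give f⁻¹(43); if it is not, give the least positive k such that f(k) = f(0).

85

Suppose f(x_1) = f(x_2) in ℤ_{109}. Then 63x_1 + 29 ≡ 63x_2 + 29 (mod 109), therefore 63(x_1 − x_2) ≡ 0 (mod 109).
Since gcd(63, 109) = 1, 63 is invertible modulo 109, so x_1 − x_2 ≡ 0 (mod 109), i.e. x_1 = x_2.
Thus f is injective.
We now compute 63⁻¹ mod 109 explicitly. Euclid's algorithm: 109 = 1·63 + 46, 63 = 1·46 + 17, 46 = 2·17 + 12, 17 = 1·12 + 5, 12 = 2·5 + 2, 5 = 2·2 + 1; back-substituting gives 1 = 45·63 − 26·109, so 63⁻¹ ≡ 45 (mod 109).
Since f is injective, we find f⁻¹(43): we need 63x ≡ 43 − 29 ≡ 14 (mod 109). Using 63⁻¹ = 45: x ≡ 45·14 = 630 = 5·109 + 85, so x = 85.
Check: f(85) = 63·85 + 29 = 5384 = 49·109 + 43 ≡ 43 (mod 109).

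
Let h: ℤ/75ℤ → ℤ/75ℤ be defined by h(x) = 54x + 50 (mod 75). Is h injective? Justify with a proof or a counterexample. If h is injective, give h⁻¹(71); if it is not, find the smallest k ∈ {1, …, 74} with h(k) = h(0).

By definition, h is injective when h(a) = h(b) forces a = b.
We have gcd(54, 75) = 3 > 1. Taking a = 0 and b = 25: h(0) = 50 and h(25) = 54·25 + 50 = 1400 ≡ 50 (mod 75).
So h(0) = h(25) while 0 ≠ 25, therefore h is not injective.
Since h is not injective, we find the least positive k with h(k) = h(0): this means 54k ≡ 0 (mod 75), i.e. 75 ∣ 54k. Since gcd(54, 75) = 3, dividing through by 3 this holds exactly when 25 ∣ 18k, and as gcd(18, 25) = 1, exactly when 25 ∣ k.
The smallest positive such k is 25.

25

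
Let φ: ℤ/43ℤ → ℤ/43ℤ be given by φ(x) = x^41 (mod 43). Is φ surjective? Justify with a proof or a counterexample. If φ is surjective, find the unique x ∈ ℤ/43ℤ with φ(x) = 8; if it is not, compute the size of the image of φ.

Since 43 is prime, the nonzero elements of ℤ/43ℤ form a cyclic group of order 42.
As gcd(41, 42) = 1, raising to the 41st power is a bijection on this group: if u^41 ≡ v^41 then (uv^{−1})^41 = 1, and the only element of order dividing gcd(41, 42) = 1 is 1, so u = v.
With φ(0) = 0 this makes φ injective on all of ℤ/43ℤ, hence bijective (finite equal-size domain and codomain). In particular φ is surjective.
Since φ is surjective, we find the preimage of 8. The inverse of x ↦ x^41 on (ℤ/43ℤ)^× is x ↦ x^41, because 41·41 = 1681 = 40·42 + 1 ≡ 1 (mod 42) and x^{42} = 1 for x ≠ 0 (Fermat). So φ⁻¹(8) = 8^41 mod 43.
Repeated squaring mod 43: 8^1 ≡ 8, 8^2 ≡ 8² = 64 ≡ 21, 8^4 ≡ 21² = 441 ≡ 11, 8^8 ≡ 11² = 121 ≡ 35, 8^16 ≡ 35² = 1225 ≡ 21, 8^32 ≡ 21² = 441 ≡ 11. Since 41 = 32 + 8 + 1, 8^41 ≡ 11·35·8: 11·35 = 385 ≡ 41, then 41·8 = 328 ≡ 27. So 8^41 ≡ 27 (mod 43).
Hence φ⁻¹(8) = 27.

27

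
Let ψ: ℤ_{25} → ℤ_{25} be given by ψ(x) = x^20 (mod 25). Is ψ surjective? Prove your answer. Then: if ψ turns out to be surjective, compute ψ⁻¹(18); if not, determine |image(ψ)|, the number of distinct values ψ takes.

2

ψ(1) = 1^20 = 1.
ψ(2): Repeated squaring mod 25: 2^1 ≡ 2, 2^2 ≡ 2² = 4, 2^4 ≡ 4² = 16, 2^8 ≡ 16² = 256 ≡ 6, 2^16 ≡ 6² = 36 ≡ 11. Since 20 = 16 + 4, 2^20 ≡ 11·16: 11·16 = 176 ≡ 1. So 2^20 ≡ 1 (mod 25).
So ψ(1) = ψ(2) = 1 while 1 ≠ 2, hence ψ is not injective.
A non-injective map from the 25-element set ℤ_{25} to itself takes at most 24 distinct values, so it cannot be surjective. So ψ is not surjective.
Since ψ is not surjective, we determine |image(ψ)|. Computing x^20 mod 25 for each x (by repeated squaring, reducing mod 25 at every step), the values ψ(0), ψ(1), …, ψ(24) are: 0, 1, 1, 1, 1, 0, 1, 1, 1, 1, 0, 1, 1, 1, 1, 0, 1, 1, 1, 1, 0, 1, 1, 1, 1.
The distinct values are {0, 1}; there are 2 of them.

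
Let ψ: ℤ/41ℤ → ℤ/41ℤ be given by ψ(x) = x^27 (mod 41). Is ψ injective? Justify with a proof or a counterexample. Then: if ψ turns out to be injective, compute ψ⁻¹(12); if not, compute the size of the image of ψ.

Since 41 is prime, the nonzero elements of ℤ/41ℤ form a cyclic group of order 40.
As gcd(27, 40) = 1, raising to the 27th power is a bijection on this group: if u^27 ≡ v^27 then (uv^{−1})^27 = 1, and the only element of order dividing gcd(27, 40) = 1 is 1, so u = v.
With ψ(0) = 0 this makes ψ injective on all of ℤ/41ℤ, hence bijective (finite equal-size domain and codomain). In particular ψ is injective.
Since ψ is injective, we find the preimage of 12. The inverse of x ↦ x^27 on (ℤ/41ℤ)^× is x ↦ x^3, because 27·3 = 81 = 2·40 + 1 ≡ 1 (mod 40) and x^{40} = 1 for x ≠ 0 (Fermat). So ψ⁻¹(12) = 12^3 mod 41.
Repeated squaring mod 41: 12^1 ≡ 12, 12^2 ≡ 12² = 144 ≡ 21. Since 3 = 2 + 1, 12^3 ≡ 21·12: 21·12 = 252 ≡ 6. So 12^3 ≡ 6 (mod 41).
Hence ψ⁻¹(12) = 6.

6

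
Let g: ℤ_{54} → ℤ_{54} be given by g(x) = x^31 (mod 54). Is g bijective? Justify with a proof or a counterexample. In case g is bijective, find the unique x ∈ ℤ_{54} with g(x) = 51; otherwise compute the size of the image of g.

g(0) = 0^31 = 0.
g(6): Repeated squaring mod 54: 6^1 ≡ 6, 6^2 ≡ 6² = 36, 6^4 ≡ 36² = 1296 ≡ 0, 6^8 ≡ 0² = 0, 6^16 ≡ 0² = 0. Since 31 = 16 + 8 + 4 + 2 + 1, 6^31 ≡ 0·0·0·36·6: 0·0 = 0, then 0·0 = 0, then 0·36 = 0, then 0·6 = 0. So 6^31 ≡ 0 (mod 54).
So g(0) = g(6) = 0 while 0 ≠ 6, hence g is not injective, hence not bijective.
Since g is not bijective, we determine |image(g)|. Computing x^31 mod 54 for each x (by repeated squaring, reducing mod 54 at every step), the values g(0), g(1), …, g(53) are: 0, 1, 38, 27, 40, 23, 0, 25, 8, 27, 10, 47, 0, 49, 32, 27, 34, 17, 0, 19, 2, 27, 4, 41, 0, 43, 26, 27, 28, 11, 0, 13, 50, 27, 52, 35, 0, 37, 20, 27, 22, 5, 0, 7, 44, 27, 46, 29, 0, 31, 14, 27, 16, 53.
The distinct values are {0, 1, 2, 4, 5, 7, 8, 10, 11, 13, 14, 16, 17, 19, 20, 22, 23, 25, 26, 27, 28, 29, 31, 32, 34, 35, 37, 38, 40, 41, 43, 44, 46, 47, 49, 50, 52, 53}; there are 38 of them.

38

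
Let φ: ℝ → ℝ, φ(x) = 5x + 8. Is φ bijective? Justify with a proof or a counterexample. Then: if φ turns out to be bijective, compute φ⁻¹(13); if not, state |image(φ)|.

Recall that φ is injective if φ(a) = φ(b) implies a = b.
Suppose φ(a) = φ(b). Then 5a + 8 = 5b + 8, hence 5a = 5b, thus a = b.
For any y ∈ ℝ, x = (y − 8)/5 satisfies φ(x) = y.
Thus φ is bijective.
Since φ is bijective, we compute φ⁻¹(13) = (13 − 8)/5 = 1.

1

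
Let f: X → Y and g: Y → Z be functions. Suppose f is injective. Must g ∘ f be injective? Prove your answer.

No. Take X = Y = Z = {1, 2}, f = identity (injective), and g(x) = 1 for every x.
Then (g ∘ f)(1) = 1 = (g ∘ f)(2) with 1 ≠ 2, so g ∘ f is not injective.

not injective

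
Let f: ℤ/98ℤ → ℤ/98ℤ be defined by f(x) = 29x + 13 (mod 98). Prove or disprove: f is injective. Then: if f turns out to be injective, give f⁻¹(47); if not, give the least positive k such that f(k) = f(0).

62

Suppose f(s) = f(t) in ℤ/98ℤ. Then 29s + 13 ≡ 29t + 13 (mod 98), therefore 29(s − t) ≡ 0 (mod 98).
Since gcd(29, 98) = 1, 29 is invertible modulo 98, so s − t ≡ 0 (mod 98), i.e. s = t.
Thus f is injective.
We now compute 29⁻¹ mod 98 explicitly. Euclid's algorithm: 98 = 3·29 + 11, 29 = 2·11 + 7, 11 = 1·7 + 4, 7 = 1·4 + 3, 4 = 1·3 + 1; back-substituting gives 1 = 71·29 − 21·98, so 29⁻¹ ≡ 71 (mod 98).
Since f is injective, we find f⁻¹(47): we need 29x ≡ 47 − 13 ≡ 34 (mod 98). Using 29⁻¹ = 71: x ≡ 71·34 = 2414 = 24·98 + 62, so x = 62.
Check: f(62) = 29·62 + 13 = 1811 = 18·98 + 47 ≡ 47 (mod 98).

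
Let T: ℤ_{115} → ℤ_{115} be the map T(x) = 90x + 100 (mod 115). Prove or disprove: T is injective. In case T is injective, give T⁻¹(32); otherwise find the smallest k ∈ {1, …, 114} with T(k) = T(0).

By definition, T is injective when T(x_1) = T(x_2) forces x_1 = x_2.
We have gcd(90, 115) = 5 > 1. Taking x_1 = 0 and x_2 = 23: T(0) = 100 and T(23) = 90·23 + 100 = 2170 ≡ 100 (mod 115).
So T(0) = T(23) while 0 ≠ 23, hence T is not injective.
Since T is not injective, we find the least positive k with T(k) = T(0): this means 90k ≡ 0 (mod 115), i.e. 115 ∣ 90k. Since gcd(90, 115) = 5, dividing through by 5 this holds exactly when 23 ∣ 18k, and as gcd(18, 23) = 1, exactly when 23 ∣ k.
The smallest positive such k is 23.

23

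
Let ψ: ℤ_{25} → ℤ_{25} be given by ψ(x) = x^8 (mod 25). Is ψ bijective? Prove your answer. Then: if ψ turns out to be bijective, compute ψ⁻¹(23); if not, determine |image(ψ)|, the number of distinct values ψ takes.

ψ(3): Repeated squaring mod 25: 3^1 ≡ 3, 3^2 ≡ 3² = 9, 3^4 ≡ 9² = 81 ≡ 6, 3^8 ≡ 6² = 36 ≡ 11. So 3^8 ≡ 11 (mod 25).
ψ(4): Repeated squaring mod 25: 4^1 ≡ 4, 4^2 ≡ 4² = 16, 4^4 ≡ 16² = 256 ≡ 6, 4^8 ≡ 6² = 36 ≡ 11. So 4^8 ≡ 11 (mod 25).
So ψ(3) = ψ(4) = 11 while 3 ≠ 4, thus ψ is not injective, hence not bijective.
Since ψ is not bijective, we determine |image(ψ)|. Computing x^8 mod 25 for each x (by repeated squaring, reducing mod 25 at every step), the values ψ(0), ψ(1), …, ψ(24) are: 0, 1, 6, 11, 11, 0, 16, 1, 16, 21, 0, 6, 21, 21, 6, 0, 21, 16, 1, 16, 0, 11, 11, 6, 1.
The distinct values are {0, 1, 6, 11, 16, 21}; there are 6 of them.

6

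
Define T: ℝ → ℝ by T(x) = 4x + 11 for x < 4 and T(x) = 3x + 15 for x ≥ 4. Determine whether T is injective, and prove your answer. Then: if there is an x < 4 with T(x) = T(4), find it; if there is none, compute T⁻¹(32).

Both pieces are strictly increasing (slopes 4 and 3), so each is injective on its own interval.
The left piece maps (−∞, 4) onto (−∞, 27); the right piece maps [4, ∞) onto [27, ∞).
These images are disjoint, so no value is attained by both pieces. So T is injective.
Because the two images are disjoint, no x < 4 has T(x) = T(4), so we compute T⁻¹(32): 32 lies in [27, ∞), so solve 3x + 15 = 32: x = (32 − 15)/3 = 17/3.

17/3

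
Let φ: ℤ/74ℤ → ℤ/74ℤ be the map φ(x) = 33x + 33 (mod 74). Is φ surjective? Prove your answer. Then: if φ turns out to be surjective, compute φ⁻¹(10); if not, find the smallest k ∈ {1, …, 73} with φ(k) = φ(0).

15

Since gcd(33, 74) = 1, 33 is invertible modulo 74. Euclid's algorithm: 74 = 2·33 + 8, 33 = 4·8 + 1; back-substituting gives 1 = 9·33 − 4·74, so 33⁻¹ ≡ 9 (mod 74).
For any y ∈ ℤ/74ℤ, x = 9(y − 33) mod 74 satisfies φ(x) = 33·9(y − 33) + 33 ≡ y (since 33·9 ≡ 1 mod 74). So every y has a preimage.
Therefore φ is surjective.
Since φ is surjective, we compute φ⁻¹(10): solve 33x + 33 ≡ 10 (mod 74), i.e. 33x ≡ 51 (mod 74).
Multiplying by 33⁻¹ = 9 gives x ≡ 9·51 = 459 = 6·74 + 15 ≡ 15 (mod 74).
Check: φ(15) = 33·15 + 33 = 528 = 7·74 + 10 ≡ 10 (mod 74).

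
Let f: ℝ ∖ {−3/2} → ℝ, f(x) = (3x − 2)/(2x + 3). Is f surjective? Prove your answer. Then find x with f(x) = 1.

If f(x) = 3/2, cross-multiplying gives 2(3x − 2) = 3(2x + 3), which simplifies to −4 = 9 — false.  So 3/2 has no preimage and f is not surjective.
Solving f(x) = 1: cross-multiplying gives 3x − 2 = 1(2x + 3), which rearranges to 1x = 5, so x = 5.

5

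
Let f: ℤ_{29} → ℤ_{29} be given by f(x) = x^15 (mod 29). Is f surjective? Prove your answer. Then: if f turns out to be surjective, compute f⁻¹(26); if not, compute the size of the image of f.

Since 29 is prime, the nonzero elements of ℤ_{29} form a cyclic group of order 28.
As gcd(15, 28) = 1, raising to the 15th power is a bijection on this group: if u^15 ≡ v^15 then (uv^{−1})^15 = 1, and the only element of order dividing gcd(15, 28) = 1 is 1, so u = v.
With f(0) = 0 this makes f injective on all of ℤ_{29}, hence bijective (finite equal-size domain and codomain). In particular f is surjective.
Since f is surjective, we find the preimage of 26. The inverse of x ↦ x^15 on (ℤ_{29})^× is x ↦ x^15, because 15·15 = 225 = 8·28 + 1 ≡ 1 (mod 28) and x^{28} = 1 for x ≠ 0 (Fermat). So f⁻¹(26) = 26^15 mod 29.
Repeated squaring mod 29: 26^1 ≡ 26, 26^2 ≡ 26² = 676 ≡ 9, 26^4 ≡ 9² = 81 ≡ 23, 26^8 ≡ 23² = 529 ≡ 7. Since 15 = 8 + 4 + 2 + 1, 26^15 ≡ 7·23·9·26: 7·23 = 161 ≡ 16, then 16·9 = 144 ≡ 28, then 28·26 = 728 ≡ 3. So 26^15 ≡ 3 (mod 29).
Hence f⁻¹(26) = 3.

3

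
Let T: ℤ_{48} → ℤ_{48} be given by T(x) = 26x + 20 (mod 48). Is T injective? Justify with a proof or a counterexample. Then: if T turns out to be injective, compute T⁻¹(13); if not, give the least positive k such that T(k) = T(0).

24

We have gcd(26, 48) = 2 > 1. Taking s = 0 and t = 24: T(0) = 20 and T(24) = 26·24 + 20 = 644 ≡ 20 (mod 48).
So T(0) = T(24) while 0 ≠ 24, hence T is not injective.
Since T is not injective, we find the least positive k with T(k) = T(0): this means 26k ≡ 0 (mod 48), i.e. 48 ∣ 26k. Since gcd(26, 48) = 2, dividing through by 2 this holds exactly when 24 ∣ 13k, and as gcd(13, 24) = 1, exactly when 24 ∣ k.
The smallest positive such k is 24.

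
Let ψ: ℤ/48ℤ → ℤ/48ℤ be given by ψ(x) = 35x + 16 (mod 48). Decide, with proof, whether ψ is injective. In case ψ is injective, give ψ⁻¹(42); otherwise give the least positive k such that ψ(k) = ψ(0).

46

If ψ(x_1) = ψ(x_2), then 35x_1 ≡ 35x_2 (mod 48). Because gcd(35, 48) = 1, we may cancel 35 to get x_1 ≡ x_2 (mod 48).
So ψ is injective.
We now compute 35⁻¹ mod 48 explicitly. Euclid's algorithm: 48 = 1·35 + 13, 35 = 2·13 + 9, 13 = 1·9 + 4, 9 = 2·4 + 1; back-substituting gives 1 = 11·35 − 8·48, so 35⁻¹ ≡ 11 (mod 48).
Since ψ is injective, we find ψ⁻¹(42): we need 35x ≡ 42 − 16 ≡ 26 (mod 48). Using 35⁻¹ = 11: x ≡ 11·26 = 286 = 5·48 + 46, so x = 46.
Check: ψ(46) = 35·46 + 16 = 1626 = 33·48 + 42 ≡ 42 (mod 48).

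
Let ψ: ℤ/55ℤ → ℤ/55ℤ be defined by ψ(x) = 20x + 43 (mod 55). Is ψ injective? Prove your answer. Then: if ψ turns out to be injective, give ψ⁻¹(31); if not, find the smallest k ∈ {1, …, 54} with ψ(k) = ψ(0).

11

By definition, ψ is injective if ψ(a) = ψ(b) implies a = b.
We have gcd(20, 55) = 5 > 1. Taking a = 0 and b = 11: ψ(0) = 43 and ψ(11) = 20·11 + 43 = 263 ≡ 43 (mod 55).
So ψ(0) = ψ(11) while 0 ≠ 11, thus ψ is not injective.
Since ψ is not injective, we find the least positive k with ψ(k) = ψ(0): this means 20k ≡ 0 (mod 55), i.e. 55 ∣ 20k. Since gcd(20, 55) = 5, dividing through by 5 this holds exactly when 11 ∣ 4k, and as gcd(4, 11) = 1, exactly when 11 ∣ k.
The smallest positive such k is 11.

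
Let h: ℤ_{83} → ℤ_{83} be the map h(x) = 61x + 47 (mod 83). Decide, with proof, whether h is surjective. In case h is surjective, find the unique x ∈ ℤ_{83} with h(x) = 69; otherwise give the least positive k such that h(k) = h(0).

82

Since gcd(61, 83) = 1, 61 is invertible modulo 83. Euclid's algorithm: 83 = 1·61 + 22, 61 = 2·22 + 17, 22 = 1·17 + 5, 17 = 3·5 + 2, 5 = 2·2 + 1; back-substituting gives 1 = 49·61 − 36·83, so 61⁻¹ ≡ 49 (mod 83).
For any y ∈ ℤ_{83}, x = 49(y − 47) mod 83 satisfies h(x) = 61·49(y − 47) + 47 ≡ y (since 61·49 ≡ 1 mod 83). So every y has a preimage.
Hence h is surjective.
Since h is surjective, we find h⁻¹(69): we need 61x ≡ 69 − 47 ≡ 22 (mod 83). Using 61⁻¹ = 49: x ≡ 49·22 = 1078 = 12·83 + 82, so x = 82.
Check: h(82) = 61·82 + 47 = 5049 = 60·83 + 69 ≡ 69 (mod 83).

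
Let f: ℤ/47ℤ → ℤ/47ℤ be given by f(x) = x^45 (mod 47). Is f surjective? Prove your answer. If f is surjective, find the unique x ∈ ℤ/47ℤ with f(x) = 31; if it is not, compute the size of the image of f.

Since 47 is prime, the nonzero elements of ℤ/47ℤ form a cyclic group of order 46.
As gcd(45, 46) = 1, raising to the 45th power is a bijection on this group: if s^45 ≡ t^45 then (st^{−1})^45 = 1, and the only element of order dividing gcd(45, 46) = 1 is 1, so s = t.
With f(0) = 0 this makes f injective on all of ℤ/47ℤ, hence bijective (finite equal-size domain and codomain). In particular f is surjective.
Since f is surjective, we find the preimage of 31. The inverse of x ↦ x^45 on (ℤ/47ℤ)^× is x ↦ x^45, because 45·45 = 2025 = 44·46 + 1 ≡ 1 (mod 46) and x^{46} = 1 for x ≠ 0 (Fermat). So f⁻¹(31) = 31^45 mod 47.
Repeated squaring mod 47: 31^1 ≡ 31, 31^2 ≡ 31² = 961 ≡ 21, 31^4 ≡ 21² = 441 ≡ 18, 31^8 ≡ 18² = 324 ≡ 42, 31^16 ≡ 42² = 1764 ≡ 25, 31^32 ≡ 25² = 625 ≡ 14. Since 45 = 32 + 8 + 4 + 1, 31^45 ≡ 14·42·18·31: 14·42 = 588 ≡ 24, then 24·18 = 432 ≡ 9, then 9·31 = 279 ≡ 44. So 31^45 ≡ 44 (mod 47).
Hence f⁻¹(31) = 44.

44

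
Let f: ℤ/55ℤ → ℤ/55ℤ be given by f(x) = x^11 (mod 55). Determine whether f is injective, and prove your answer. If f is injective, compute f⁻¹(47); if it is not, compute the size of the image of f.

Computing x^11 mod 55 for each x (by repeated squaring, reducing mod 55 at every step), the values f(0), f(1), …, f(54) are: 0, 1, 13, 47, 4, 5, 6, 18, 52, 9, 10, 11, 23, 2, 14, 15, 16, 28, 7, 19, 20, 21, 33, 12, 24, 25, 26, 38, 17, 29, 30, 31, 43, 22, 34, 35, 36, 48, 27, 39, 40, 41, 53, 32, 44, 45, 46, 3, 37, 49, 50, 51, 8, 42, 54.
Every element of ℤ/55ℤ appears exactly once in this list, so f is a bijection, and in particular injective.
Since f is injective, we read off the preimage of 47 from the same table: f(3) = 47, so f⁻¹(47) = 3.

3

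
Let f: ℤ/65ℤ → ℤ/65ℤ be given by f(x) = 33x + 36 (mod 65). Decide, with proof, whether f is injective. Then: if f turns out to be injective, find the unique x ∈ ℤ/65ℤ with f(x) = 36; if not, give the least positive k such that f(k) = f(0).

0

Recall that f is injective if f(x_1) = f(x_2) implies x_1 = x_2.
Suppose f(x_1) = f(x_2) in ℤ/65ℤ. Then 33x_1 + 36 ≡ 33x_2 + 36 (mod 65), therefore 33(x_1 − x_2) ≡ 0 (mod 65).
Since gcd(33, 65) = 1, 33 is invertible modulo 65, thus x_1 − x_2 ≡ 0 (mod 65), i.e. x_1 = x_2.
Hence f is injective.
We now compute 33⁻¹ mod 65 explicitly. Euclid's algorithm: 65 = 1·33 + 32, 33 = 1·32 + 1; back-substituting gives 1 = 2·33 − 1·65, so 33⁻¹ ≡ 2 (mod 65).
Since f is injective, we find f⁻¹(36): we need 33x ≡ 36 − 36 ≡ 0 (mod 65). Using 33⁻¹ = 2: x ≡ 2·0 = 0, so x = 0.
Check: f(0) = 33·0 + 36 = 36 ≡ 36 (mod 65).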